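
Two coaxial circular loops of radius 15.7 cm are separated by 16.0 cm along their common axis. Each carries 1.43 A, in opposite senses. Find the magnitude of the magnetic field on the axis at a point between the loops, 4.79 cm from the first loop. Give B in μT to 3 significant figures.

Each loop contributes B = μ₀IR²/[2(R²+z²)^(3/2)] on the axis, with z measured from that loop.
Loop 1 (z = 0.0479 m): B₁ = 5.01×10⁻⁶ T. Loop 2 (z = 0.1121 m): B₂ = 3.08×10⁻⁶ T.
The fields oppose: B = |B₁ − B₂| = 1.92×10⁻⁶ T.

B ≈ 1.92 μT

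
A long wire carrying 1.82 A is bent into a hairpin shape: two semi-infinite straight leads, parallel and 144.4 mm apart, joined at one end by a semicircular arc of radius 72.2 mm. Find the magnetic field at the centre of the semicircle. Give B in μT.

The semicircular arc contributes B_arc = μ₀I·π/(4πR) = μ₀I/(4R) = 7.92×10⁻⁶ T.
Each semi-infinite lead is at perpendicular distance R = 0.0722 m from the centre, with the perpendicular foot at its near end, so it contributes μ₀I/(4πR); both point the same way, together 5.04×10⁻⁶ T.
Arc and leads all point the same direction: B = 7.92×10⁻⁶ + 5.04×10⁻⁶ = 1.30×10⁻⁵ T.

B ≈ 13.0 μT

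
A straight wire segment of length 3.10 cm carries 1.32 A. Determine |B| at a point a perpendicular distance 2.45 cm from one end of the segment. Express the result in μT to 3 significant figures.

For a finite straight segment, B = (μ₀I/4πd)(sinθ₁ + sinθ₂), where θ₁, θ₂ are the angles from the perpendicular to each end.
The perpendicular foot is at one end, so the two end-offsets along the wire are 0 and L = 0.031 m.
sinθ₁ = 0/√(0²+0.0245²) = 0.0000; sinθ₂ = 0.031/√(0.031²+0.0245²) = 0.7846.
B = (4π×10⁻⁷ × 1.32) / (4π × 0.0245) × (0.0000 + 0.7846) = 4.23×10⁻⁶ T.

B ≈ 4.23 μT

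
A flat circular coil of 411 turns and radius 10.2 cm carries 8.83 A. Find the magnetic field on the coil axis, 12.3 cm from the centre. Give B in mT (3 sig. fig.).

B ≈ 5.81 mT

For an N-turn flat coil, B = Nμ₀IR²/[2(R²+z²)^(3/2)] with R = 0.102 m, z = 0.123 m.
B = 411 × 1.41×10⁻⁵ T = 5.81×10⁻³ T.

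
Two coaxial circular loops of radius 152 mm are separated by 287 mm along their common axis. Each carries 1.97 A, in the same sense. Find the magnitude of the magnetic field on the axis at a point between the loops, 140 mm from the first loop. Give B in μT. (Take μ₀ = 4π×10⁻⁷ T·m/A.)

Each loop contributes B = μ₀IR²/[2(R²+z²)^(3/2)] on the axis, with z measured from that loop.
Loop 1 (z = 0.14 m): B₁ = 3.24×10⁻⁶ T. Loop 2 (z = 0.147 m): B₂ = 3.02×10⁻⁶ T.
The fields add: B = B₁ + B₂ = 6.27×10⁻⁶ T.

B ≈ 6.27 μT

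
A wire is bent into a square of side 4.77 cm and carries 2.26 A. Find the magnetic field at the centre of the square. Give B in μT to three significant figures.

B ≈ 53.6 μT

Each side is a finite straight segment at perpendicular distance d = a/(2 tan(π/4)) = 0.02385 m from the centre, with end-angles ±π/4.
One side contributes B₁ = (μ₀I/4πd)·2 sin(π/4) = 1.34×10⁻⁵ T.
All 4 sides add in the same direction: B = 4 × 1.34×10⁻⁵ = 5.36×10⁻⁵ T.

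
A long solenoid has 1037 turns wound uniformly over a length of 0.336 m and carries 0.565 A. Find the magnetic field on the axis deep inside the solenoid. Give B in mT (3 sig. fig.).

B ≈ 2.19 mT

Inside a long solenoid, B = μ₀nI with n = 3086 turns/m.
B = 4π×10⁻⁷ × 3086 × 0.565 = 2.19×10⁻³ T.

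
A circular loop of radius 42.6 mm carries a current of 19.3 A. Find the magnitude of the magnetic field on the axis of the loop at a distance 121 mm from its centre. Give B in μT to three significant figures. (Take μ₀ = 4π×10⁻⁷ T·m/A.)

B ≈ 10.4 μT

On the axis of a circular loop, B = μ₀IR² / [2(R²+z²)^(3/2)].
R² + z² = (0.0426)² + (0.121)² = 0.01646 m², and (R²+z²)^(3/2) = 2.11×10⁻³ m³.
B = (4π×10⁻⁷ × 19.3 × 0.001815) / (2 × 2.11×10⁻³) = 1.04×10⁻⁵ T.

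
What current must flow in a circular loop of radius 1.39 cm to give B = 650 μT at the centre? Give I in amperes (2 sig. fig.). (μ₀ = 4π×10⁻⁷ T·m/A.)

I ≈ 14 A

At the centre of a circular loop B = μ₀I/(2R), so I = 2RB/μ₀.
With R = 0.0139 m, I = 2 × 0.0139 × 6.50×10⁻⁴ / (4π×10⁻⁷) = 14.4 A.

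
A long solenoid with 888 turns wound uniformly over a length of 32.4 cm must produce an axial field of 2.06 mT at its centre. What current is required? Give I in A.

I ≈ 0.598 A

Inside a long solenoid B = μ₀nI with n = 2741 m⁻¹, so I = B/(μ₀n).
I = 2.06×10⁻³ / (4π×10⁻⁷ × 2741) = 0.598 A.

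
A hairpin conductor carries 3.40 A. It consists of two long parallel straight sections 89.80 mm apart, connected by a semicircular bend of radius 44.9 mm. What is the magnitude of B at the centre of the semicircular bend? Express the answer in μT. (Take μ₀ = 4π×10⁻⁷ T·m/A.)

The semicircular arc contributes B_arc = μ₀I·π/(4πR) = μ₀I/(4R) = 2.38×10⁻⁵ T.
Each semi-infinite lead is at perpendicular distance R = 0.0449 m from the centre, with the perpendicular foot at its near end, so it contributes μ₀I/(4πR); both point the same way, together 1.51×10⁻⁵ T.
Arc and leads all point the same direction: B = 2.38×10⁻⁵ + 1.51×10⁻⁵ = 3.89×10⁻⁵ T.

B ≈ 38.9 μT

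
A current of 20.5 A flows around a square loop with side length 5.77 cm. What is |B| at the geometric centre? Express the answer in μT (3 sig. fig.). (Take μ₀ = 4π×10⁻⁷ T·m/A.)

Each side is a finite straight segment at perpendicular distance d = a/(2 tan(π/4)) = 0.02885 m from the centre, with end-angles ±π/4.
One side contributes B₁ = (μ₀I/4πd)·2 sin(π/4) = 1.00×10⁻⁴ T.
All 4 sides add in the same direction: B = 4 × 1.00×10⁻⁴ = 4.02×10⁻⁴ T.

B ≈ 402 μT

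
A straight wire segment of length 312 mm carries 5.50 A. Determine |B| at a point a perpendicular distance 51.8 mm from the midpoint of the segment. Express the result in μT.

For a finite straight segment, B = (μ₀I/4πd)(sinθ₁ + sinθ₂), where θ₁, θ₂ are the angles from the perpendicular to each end.
The perpendicular from the point meets the wire at its midpoint, so each end is L/2 = 0.156 m away along the wire.
sinθ₁ = 0.156/√(0.156²+0.0518²) = 0.9490; sinθ₂ = 0.156/√(0.156²+0.0518²) = 0.9490.
B = (4π×10⁻⁷ × 5.50) / (4π × 0.0518) × (0.9490 + 0.9490) = 2.02×10⁻⁵ T.

B ≈ 20.2 μT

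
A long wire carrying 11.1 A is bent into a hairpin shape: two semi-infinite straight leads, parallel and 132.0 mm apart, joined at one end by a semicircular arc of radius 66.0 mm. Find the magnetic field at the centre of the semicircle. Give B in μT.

B ≈ 86.5 μT

The semicircular arc contributes B_arc = μ₀I·π/(4πR) = μ₀I/(4R) = 5.28×10⁻⁵ T.
Each semi-infinite lead is at perpendicular distance R = 0.066 m from the centre, with the perpendicular foot at its near end, so it contributes μ₀I/(4πR); both point the same way, together 3.36×10⁻⁵ T.
Arc and leads all point the same direction: B = 5.28×10⁻⁵ + 3.36×10⁻⁵ = 8.65×10⁻⁵ T.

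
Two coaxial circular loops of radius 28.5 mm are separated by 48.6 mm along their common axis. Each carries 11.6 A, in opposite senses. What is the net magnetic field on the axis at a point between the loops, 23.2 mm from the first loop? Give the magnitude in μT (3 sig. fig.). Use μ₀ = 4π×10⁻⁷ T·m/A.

B ≈ 12.9 μT

Each loop contributes B = μ₀IR²/[2(R²+z²)^(3/2)] on the axis, with z measured from that loop.
Loop 1 (z = 0.0232 m): B₁ = 1.19×10⁻⁴ T. Loop 2 (z = 0.0254 m): B₂ = 1.06×10⁻⁴ T.
The fields oppose: B = |B₁ − B₂| = 1.29×10⁻⁵ T.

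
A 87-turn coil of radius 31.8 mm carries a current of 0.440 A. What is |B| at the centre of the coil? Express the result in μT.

B ≈ 756 μT

For an N-turn flat coil, B = Nμ₀I/(2R) with R = 0.0318 m.
B = 87 × 8.69×10⁻⁶ T = 7.56×10⁻⁴ T.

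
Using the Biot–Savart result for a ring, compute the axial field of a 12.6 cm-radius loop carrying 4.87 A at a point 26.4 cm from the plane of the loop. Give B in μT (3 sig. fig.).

B ≈ 1.94 μT

On the axis of a circular loop, B = μ₀IR² / [2(R²+z²)^(3/2)].
R² + z² = (0.126)² + (0.264)² = 0.08557 m², and (R²+z²)^(3/2) = 2.50×10⁻² m³.
B = (4π×10⁻⁷ × 4.87 × 0.01588) / (2 × 2.50×10⁻²) = 1.94×10⁻⁶ T.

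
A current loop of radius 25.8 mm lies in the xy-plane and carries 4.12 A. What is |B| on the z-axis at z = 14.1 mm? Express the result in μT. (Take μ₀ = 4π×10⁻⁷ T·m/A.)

On the axis of a circular loop, B = μ₀IR² / [2(R²+z²)^(3/2)].
R² + z² = (0.0258)² + (0.0141)² = 0.0008645 m², and (R²+z²)^(3/2) = 2.54×10⁻⁵ m³.
B = (4π×10⁻⁷ × 4.12 × 0.0006656) / (2 × 2.54×10⁻⁵) = 6.78×10⁻⁵ T.

B ≈ 67.8 μT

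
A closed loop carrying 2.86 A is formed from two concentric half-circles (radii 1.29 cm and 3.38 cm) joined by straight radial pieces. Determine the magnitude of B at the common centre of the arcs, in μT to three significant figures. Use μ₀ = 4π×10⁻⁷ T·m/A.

The radial connectors point toward the centre, so dl × r̂ = 0 and they contribute nothing.
Each semicircle gives μ₀I/(4R): inner arc 6.97×10⁻⁵ T, outer arc 2.66×10⁻⁵ T.
The two arcs carry current in opposite angular senses, so their fields oppose: B = |6.97×10⁻⁵ − 2.66×10⁻⁵| = 4.31×10⁻⁵ T.

B ≈ 43.1 μT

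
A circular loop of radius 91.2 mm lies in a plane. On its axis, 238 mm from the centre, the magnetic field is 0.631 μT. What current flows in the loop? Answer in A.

On the axis of a loop, B = μ₀IR²/[2(R²+z²)^(3/2)], so I = 2B(R²+z²)^(3/2)/(μ₀R²).
R² + z² = 0.008317 + 0.05664 = 0.06496 m²; raised to 3/2 gives 1.66×10⁻² m³.
I = 2 × 6.31×10⁻⁷ × 1.66×10⁻² / (1.26×10⁻⁶ × 0.008317) = 2.00 A.

I ≈ 2.00 A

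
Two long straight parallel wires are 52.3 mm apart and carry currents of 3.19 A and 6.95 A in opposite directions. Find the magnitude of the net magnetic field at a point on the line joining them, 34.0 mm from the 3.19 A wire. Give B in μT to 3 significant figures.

Each long wire gives B = μ₀I/(2πd). Distances are d₁ = 0.034 m and d₂ = 0.0183 m.
B₁ = 1.88×10⁻⁵ T, B₂ = 7.60×10⁻⁵ T.
Between antiparallel currents both contributions point the same way, so they add. B = B₁ + B₂ = 1.88×10⁻⁵ + 7.60×10⁻⁵ = 9.47×10⁻⁵ T.

B ≈ 94.7 μT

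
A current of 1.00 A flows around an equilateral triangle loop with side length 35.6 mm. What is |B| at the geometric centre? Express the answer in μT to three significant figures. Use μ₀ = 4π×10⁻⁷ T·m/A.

Each side is a finite straight segment at perpendicular distance d = a/(2 tan(π/3)) = 0.01028 m from the centre, with end-angles ±π/3.
One side contributes B₁ = (μ₀I/4πd)·2 sin(π/3) = 1.69×10⁻⁵ T.
All 3 sides add in the same direction: B = 3 × 1.69×10⁻⁵ = 5.06×10⁻⁵ T.

B ≈ 50.6 μT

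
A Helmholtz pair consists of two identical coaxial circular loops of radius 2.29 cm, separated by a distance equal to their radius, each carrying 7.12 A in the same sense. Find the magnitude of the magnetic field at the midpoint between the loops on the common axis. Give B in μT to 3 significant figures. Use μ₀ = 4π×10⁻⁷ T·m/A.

Each loop contributes B = μ₀IR²/[2(R²+z²)^(3/2)] on the axis, with z measured from that loop.
Loop 1 (z = 0.01145 m): B₁ = 1.40×10⁻⁴ T. Loop 2 (z = 0.01145 m): B₂ = 1.40×10⁻⁴ T.
The fields add: B = B₁ + B₂ = 2.80×10⁻⁴ T.

B ≈ 280 μT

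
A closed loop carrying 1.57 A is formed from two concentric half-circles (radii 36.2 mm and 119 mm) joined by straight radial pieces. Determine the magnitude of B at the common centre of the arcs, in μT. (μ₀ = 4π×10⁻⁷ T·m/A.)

B ≈ 9.48 μT

The radial connectors point toward the centre, so dl × r̂ = 0 and they contribute nothing.
Each semicircle gives μ₀I/(4R): inner arc 1.36×10⁻⁵ T, outer arc 4.14×10⁻⁶ T.
The two arcs carry current in opposite angular senses, so their fields oppose: B = |1.36×10⁻⁵ − 4.14×10⁻⁶| = 9.48×10⁻⁶ T.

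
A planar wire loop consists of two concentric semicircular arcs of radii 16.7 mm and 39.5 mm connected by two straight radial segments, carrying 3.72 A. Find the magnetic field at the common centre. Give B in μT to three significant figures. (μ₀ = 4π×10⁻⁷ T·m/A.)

The radial connectors point toward the centre, so dl × r̂ = 0 and they contribute nothing.
Each semicircle gives μ₀I/(4R): inner arc 7.00×10⁻⁵ T, outer arc 2.96×10⁻⁵ T.
The two arcs carry current in opposite angular senses, so their fields oppose: B = |7.00×10⁻⁵ − 2.96×10⁻⁵| = 4.04×10⁻⁵ T.

B ≈ 40.4 μT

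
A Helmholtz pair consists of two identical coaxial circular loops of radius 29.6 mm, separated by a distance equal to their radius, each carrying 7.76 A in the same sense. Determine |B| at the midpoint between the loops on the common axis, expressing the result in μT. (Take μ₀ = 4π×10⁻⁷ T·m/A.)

B ≈ 236 μT

Each loop contributes B = μ₀IR²/[2(R²+z²)^(3/2)] on the axis, with z measured from that loop.
Loop 1 (z = 0.0148 m): B₁ = 1.18×10⁻⁴ T. Loop 2 (z = 0.0148 m): B₂ = 1.18×10⁻⁴ T.
The fields add: B = B₁ + B₂ = 2.36×10⁻⁴ T.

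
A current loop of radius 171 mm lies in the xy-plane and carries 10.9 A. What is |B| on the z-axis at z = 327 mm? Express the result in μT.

On the axis of a circular loop, B = μ₀IR² / [2(R²+z²)^(3/2)].
R² + z² = (0.171)² + (0.327)² = 0.1362 m², and (R²+z²)^(3/2) = 5.02×10⁻² m³.
B = (4π×10⁻⁷ × 10.9 × 0.02924) / (2 × 5.02×10⁻²) = 3.99×10⁻⁶ T.

B ≈ 3.99 μT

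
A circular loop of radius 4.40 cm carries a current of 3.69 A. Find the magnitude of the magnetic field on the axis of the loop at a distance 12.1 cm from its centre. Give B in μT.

On the axis of a circular loop, B = μ₀IR² / [2(R²+z²)^(3/2)].
R² + z² = (0.044)² + (0.121)² = 0.01658 m², and (R²+z²)^(3/2) = 2.13×10⁻³ m³.
B = (4π×10⁻⁷ × 3.69 × 0.001936) / (2 × 2.13×10⁻³) = 2.10×10⁻⁶ T.

B ≈ 2.10 μT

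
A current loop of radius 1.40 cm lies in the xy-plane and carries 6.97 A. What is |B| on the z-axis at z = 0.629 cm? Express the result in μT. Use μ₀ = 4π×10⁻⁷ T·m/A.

On the axis of a circular loop, B = μ₀IR² / [2(R²+z²)^(3/2)].
R² + z² = (0.014)² + (0.00629)² = 0.0002356 m², and (R²+z²)^(3/2) = 3.62×10⁻⁶ m³.
B = (4π×10⁻⁷ × 6.97 × 0.000196) / (2 × 3.62×10⁻⁶) = 2.37×10⁻⁴ T.

B ≈ 237 μT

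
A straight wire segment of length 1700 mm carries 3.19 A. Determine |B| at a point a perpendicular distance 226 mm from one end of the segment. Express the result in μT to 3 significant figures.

For a finite straight segment, B = (μ₀I/4πd)(sinθ₁ + sinθ₂), where θ₁, θ₂ are the angles from the perpendicular to each end.
The perpendicular foot is at one end, so the two end-offsets along the wire are 0 and L = 1.7 m.
sinθ₁ = 0/√(0²+0.226²) = 0.0000; sinθ₂ = 1.7/√(1.7²+0.226²) = 0.9913.
B = (4π×10⁻⁷ × 3.19) / (4π × 0.226) × (0.0000 + 0.9913) = 1.40×10⁻⁶ T.

B ≈ 1.40 μT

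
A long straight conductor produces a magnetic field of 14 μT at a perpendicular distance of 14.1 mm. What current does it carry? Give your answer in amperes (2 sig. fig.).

I ≈ 0.99 A

For a long straight wire B = μ₀I/(2πd), so I = 2πdB/μ₀.
I = 2π × 0.0141 × 1.40×10⁻⁵ / (4π×10⁻⁷) = 0.987 A.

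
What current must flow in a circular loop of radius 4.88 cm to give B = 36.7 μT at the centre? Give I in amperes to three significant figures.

At the centre of a circular loop B = μ₀I/(2R), so I = 2RB/μ₀.
With R = 0.0488 m, I = 2 × 0.0488 × 3.67×10⁻⁵ / (4π×10⁻⁷) = 2.85 A.

I ≈ 2.85 A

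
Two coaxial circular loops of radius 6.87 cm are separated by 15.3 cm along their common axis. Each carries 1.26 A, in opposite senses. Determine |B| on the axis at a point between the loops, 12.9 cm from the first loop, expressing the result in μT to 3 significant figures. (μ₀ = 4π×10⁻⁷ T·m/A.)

Each loop contributes B = μ₀IR²/[2(R²+z²)^(3/2)] on the axis, with z measured from that loop.
Loop 1 (z = 0.129 m): B₁ = 1.20×10⁻⁶ T. Loop 2 (z = 0.024 m): B₂ = 9.70×10⁻⁶ T.
The fields oppose: B = |B₁ − B₂| = 8.50×10⁻⁶ T.

B ≈ 8.50 μT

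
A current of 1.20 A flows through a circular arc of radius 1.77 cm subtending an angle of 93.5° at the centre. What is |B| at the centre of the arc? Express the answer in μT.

B ≈ 11.1 μT

The Biot–Savart field of a circular arc at its centre is B = μ₀Iφ/(4πR), with φ = 1.632 rad.
B = (4π×10⁻⁷ × 1.20 × 1.632) / (4π × 0.0177) = 1.11×10⁻⁵ T.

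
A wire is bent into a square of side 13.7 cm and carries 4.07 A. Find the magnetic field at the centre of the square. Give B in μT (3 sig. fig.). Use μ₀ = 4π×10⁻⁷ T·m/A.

Each side is a finite straight segment at perpendicular distance d = a/(2 tan(π/4)) = 0.0685 m from the centre, with end-angles ±π/4.
One side contributes B₁ = (μ₀I/4πd)·2 sin(π/4) = 8.40×10⁻⁶ T.
All 4 sides add in the same direction: B = 4 × 8.40×10⁻⁶ = 3.36×10⁻⁵ T.

B ≈ 33.6 μT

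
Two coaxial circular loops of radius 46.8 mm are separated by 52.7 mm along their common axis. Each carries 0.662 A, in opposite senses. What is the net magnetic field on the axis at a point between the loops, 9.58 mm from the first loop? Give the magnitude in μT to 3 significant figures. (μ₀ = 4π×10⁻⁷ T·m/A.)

B ≈ 4.82 μT

Each loop contributes B = μ₀IR²/[2(R²+z²)^(3/2)] on the axis, with z measured from that loop.
Loop 1 (z = 0.00958 m): B₁ = 8.36×10⁻⁶ T. Loop 2 (z = 0.04312 m): B₂ = 3.54×10⁻⁶ T.
The fields oppose: B = |B₁ − B₂| = 4.82×10⁻⁶ T.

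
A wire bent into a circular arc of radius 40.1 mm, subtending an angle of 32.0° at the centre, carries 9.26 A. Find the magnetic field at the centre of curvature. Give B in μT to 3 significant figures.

The Biot–Savart field of a circular arc at its centre is B = μ₀Iφ/(4πR), with φ = 0.5585 rad.
B = (4π×10⁻⁷ × 9.26 × 0.5585) / (4π × 0.0401) = 1.29×10⁻⁵ T.

B ≈ 12.9 μT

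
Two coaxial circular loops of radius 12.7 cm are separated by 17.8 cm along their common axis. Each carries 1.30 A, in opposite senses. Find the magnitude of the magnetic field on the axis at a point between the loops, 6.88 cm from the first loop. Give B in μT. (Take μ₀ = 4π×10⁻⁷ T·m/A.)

B ≈ 1.57 μT

Each loop contributes B = μ₀IR²/[2(R²+z²)^(3/2)] on the axis, with z measured from that loop.
Loop 1 (z = 0.0688 m): B₁ = 4.37×10⁻⁶ T. Loop 2 (z = 0.1092 m): B₂ = 2.80×10⁻⁶ T.
The fields oppose: B = |B₁ − B₂| = 1.57×10⁻⁶ T.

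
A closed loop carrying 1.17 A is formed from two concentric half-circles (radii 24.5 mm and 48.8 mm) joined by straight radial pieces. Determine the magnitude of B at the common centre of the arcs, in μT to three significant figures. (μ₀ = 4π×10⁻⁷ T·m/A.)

B ≈ 7.47 μT

The radial connectors point toward the centre, so dl × r̂ = 0 and they contribute nothing.
Each semicircle gives μ₀I/(4R): inner arc 1.50×10⁻⁵ T, outer arc 7.53×10⁻⁶ T.
The two arcs carry current in opposite angular senses, so their fields oppose: B = |1.50×10⁻⁵ − 7.53×10⁻⁶| = 7.47×10⁻⁶ T.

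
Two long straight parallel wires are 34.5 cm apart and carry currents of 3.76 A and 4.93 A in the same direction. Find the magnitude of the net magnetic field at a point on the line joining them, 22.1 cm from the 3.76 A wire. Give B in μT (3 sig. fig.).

B ≈ 4.55 μT

Each long wire gives B = μ₀I/(2πd). Distances are d₁ = 0.221 m and d₂ = 0.124 m.
B₁ = 3.40×10⁻⁶ T, B₂ = 7.95×10⁻⁶ T.
Between parallel currents the two contributions point in opposite directions, so they subtract. B = |B₁ − B₂| = |3.40×10⁻⁶ − 7.95×10⁻⁶| = 4.55×10⁻⁶ T.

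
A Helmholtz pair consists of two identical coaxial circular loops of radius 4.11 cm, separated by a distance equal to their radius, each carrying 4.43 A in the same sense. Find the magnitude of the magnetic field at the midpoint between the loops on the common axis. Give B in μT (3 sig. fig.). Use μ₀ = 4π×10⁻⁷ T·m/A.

B ≈ 96.9 μT

Each loop contributes B = μ₀IR²/[2(R²+z²)^(3/2)] on the axis, with z measured from that loop.
Loop 1 (z = 0.02055 m): B₁ = 4.85×10⁻⁵ T. Loop 2 (z = 0.02055 m): B₂ = 4.85×10⁻⁵ T.
The fields add: B = B₁ + B₂ = 9.69×10⁻⁵ T.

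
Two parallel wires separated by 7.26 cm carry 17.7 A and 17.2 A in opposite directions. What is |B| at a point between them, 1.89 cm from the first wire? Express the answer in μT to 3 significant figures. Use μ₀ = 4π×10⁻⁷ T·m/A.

B ≈ 251 μT

Each long wire gives B = μ₀I/(2πd). Distances are d₁ = 0.0189 m and d₂ = 0.0537 m.
B₁ = 1.87×10⁻⁴ T, B₂ = 6.41×10⁻⁵ T.
Between antiparallel currents both contributions point the same way, so they add. B = B₁ + B₂ = 1.87×10⁻⁴ + 6.41×10⁻⁵ = 2.51×10⁻⁴ T.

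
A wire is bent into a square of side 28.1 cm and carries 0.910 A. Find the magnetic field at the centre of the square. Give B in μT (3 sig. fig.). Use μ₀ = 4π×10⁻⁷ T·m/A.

B ≈ 3.66 μT

Each side is a finite straight segment at perpendicular distance d = a/(2 tan(π/4)) = 0.1405 m from the centre, with end-angles ±π/4.
One side contributes B₁ = (μ₀I/4πd)·2 sin(π/4) = 9.16×10⁻⁷ T.
All 4 sides add in the same direction: B = 4 × 9.16×10⁻⁷ = 3.66×10⁻⁶ T.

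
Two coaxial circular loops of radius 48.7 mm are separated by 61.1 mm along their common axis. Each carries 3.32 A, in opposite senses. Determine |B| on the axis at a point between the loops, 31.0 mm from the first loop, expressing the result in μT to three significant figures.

B ≈ 0.650 μT

Each loop contributes B = μ₀IR²/[2(R²+z²)^(3/2)] on the axis, with z measured from that loop.
Loop 1 (z = 0.031 m): B₁ = 2.57×10⁻⁵ T. Loop 2 (z = 0.0301 m): B₂ = 2.64×10⁻⁵ T.
The fields oppose: B = |B₁ − B₂| = 6.50×10⁻⁷ T.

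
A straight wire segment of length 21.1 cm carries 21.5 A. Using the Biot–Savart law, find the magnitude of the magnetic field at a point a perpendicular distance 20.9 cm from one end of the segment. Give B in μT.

B ≈ 7.31 μT

For a finite straight segment, B = (μ₀I/4πd)(sinθ₁ + sinθ₂), where θ₁, θ₂ are the angles from the perpendicular to each end.
The perpendicular foot is at one end, so the two end-offsets along the wire are 0 and L = 0.211 m.
sinθ₁ = 0/√(0²+0.209²) = 0.0000; sinθ₂ = 0.211/√(0.211²+0.209²) = 0.7105.
B = (4π×10⁻⁷ × 21.5) / (4π × 0.209) × (0.0000 + 0.7105) = 7.31×10⁻⁶ T.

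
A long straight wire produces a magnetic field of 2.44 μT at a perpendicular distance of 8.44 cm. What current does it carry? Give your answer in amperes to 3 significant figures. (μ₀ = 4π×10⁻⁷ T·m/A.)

For a long straight wire B = μ₀I/(2πd), so I = 2πdB/μ₀.
I = 2π × 0.0844 × 2.44×10⁻⁶ / (4π×10⁻⁷) = 1.03 A.

I ≈ 1.03 A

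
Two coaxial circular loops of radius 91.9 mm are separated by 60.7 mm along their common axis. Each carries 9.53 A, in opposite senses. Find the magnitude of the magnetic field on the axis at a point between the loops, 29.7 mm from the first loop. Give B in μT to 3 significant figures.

Each loop contributes B = μ₀IR²/[2(R²+z²)^(3/2)] on the axis, with z measured from that loop.
Loop 1 (z = 0.0297 m): B₁ = 5.61×10⁻⁵ T. Loop 2 (z = 0.031 m): B₂ = 5.54×10⁻⁵ T.
The fields oppose: B = |B₁ − B₂| = 7.05×10⁻⁷ T.

B ≈ 0.705 μT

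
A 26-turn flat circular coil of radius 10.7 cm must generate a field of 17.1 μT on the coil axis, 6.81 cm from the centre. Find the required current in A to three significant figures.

For an N-turn coil, B = Nμ₀IR²/[2(R²+z²)^(3/2)] with R = 0.107 m, z = 0.0681 m, so I = 2B(R²+z²)^(3/2)/(Nμ₀R²) = 2 × 1.71×10⁻⁵ × 2.04×10⁻³ / (26 × 4π×10⁻⁷ × 0.01145) = 0.187 A.

I ≈ 0.187 A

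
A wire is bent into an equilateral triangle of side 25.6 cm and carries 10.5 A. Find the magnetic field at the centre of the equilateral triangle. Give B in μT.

Each side is a finite straight segment at perpendicular distance d = a/(2 tan(π/3)) = 0.0739 m from the centre, with end-angles ±π/3.
One side contributes B₁ = (μ₀I/4πd)·2 sin(π/3) = 2.46×10⁻⁵ T.
All 3 sides add in the same direction: B = 3 × 2.46×10⁻⁵ = 7.38×10⁻⁵ T.

B ≈ 73.8 μT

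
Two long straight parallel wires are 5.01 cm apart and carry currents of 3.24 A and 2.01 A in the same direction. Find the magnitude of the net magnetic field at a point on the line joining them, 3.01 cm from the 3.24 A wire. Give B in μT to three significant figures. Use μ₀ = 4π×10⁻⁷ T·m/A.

Each long wire gives B = μ₀I/(2πd). Distances are d₁ = 0.0301 m and d₂ = 0.02 m.
B₁ = 2.15×10⁻⁵ T, B₂ = 2.01×10⁻⁵ T.
Between parallel currents the two contributions point in opposite directions, so they subtract. B = |B₁ − B₂| = |2.15×10⁻⁵ − 2.01×10⁻⁵| = 1.43×10⁻⁶ T.

B ≈ 1.43 μT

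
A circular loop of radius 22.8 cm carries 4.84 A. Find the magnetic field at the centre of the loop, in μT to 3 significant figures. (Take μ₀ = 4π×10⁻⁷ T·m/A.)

At the centre of a circular loop the Biot–Savart law gives B = μ₀I/(2R).
B = (4π×10⁻⁷ × 4.84) / (2 × 0.228) = 1.33×10⁻⁵ T.

B ≈ 13.3 μT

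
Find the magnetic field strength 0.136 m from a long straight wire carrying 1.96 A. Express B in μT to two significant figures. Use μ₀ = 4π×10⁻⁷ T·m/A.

B ≈ 2.9 μT

For an infinitely long straight wire, B = μ₀I/(2πd).
B = (4π×10⁻⁷ × 1.96) / (2π × 0.136) = 2.88×10⁻⁶ T.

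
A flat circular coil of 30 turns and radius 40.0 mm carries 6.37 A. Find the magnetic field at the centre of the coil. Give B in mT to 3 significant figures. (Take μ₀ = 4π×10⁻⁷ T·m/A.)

B ≈ 3.00 mT

For an N-turn flat coil, B = Nμ₀I/(2R) with R = 0.04 m.
B = 30 × 1.00×10⁻⁴ T = 3.00×10⁻³ T.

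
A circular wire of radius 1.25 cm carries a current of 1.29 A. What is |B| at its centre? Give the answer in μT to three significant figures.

At the centre of a circular loop the Biot–Savart law gives B = μ₀I/(2R).
B = (4π×10⁻⁷ × 1.29) / (2 × 0.0125) = 6.48×10⁻⁵ T.

B ≈ 64.8 μT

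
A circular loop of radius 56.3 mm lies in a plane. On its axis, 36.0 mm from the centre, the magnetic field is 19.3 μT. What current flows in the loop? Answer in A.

I ≈ 2.89 A

On the axis of a loop, B = μ₀IR²/[2(R²+z²)^(3/2)], so I = 2B(R²+z²)^(3/2)/(μ₀R²).
R² + z² = 0.00317 + 0.001296 = 0.004466 m²; raised to 3/2 gives 2.98×10⁻⁴ m³.
I = 2 × 1.93×10⁻⁵ × 2.98×10⁻⁴ / (1.26×10⁻⁶ × 0.00317) = 2.89 A.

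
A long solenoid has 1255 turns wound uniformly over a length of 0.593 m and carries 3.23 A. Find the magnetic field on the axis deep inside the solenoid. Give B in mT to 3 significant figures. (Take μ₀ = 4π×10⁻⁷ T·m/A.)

Inside a long solenoid, B = μ₀nI with n = 2116 turns/m.
B = 4π×10⁻⁷ × 2116 × 3.23 = 8.59×10⁻³ T.

B ≈ 8.59 mT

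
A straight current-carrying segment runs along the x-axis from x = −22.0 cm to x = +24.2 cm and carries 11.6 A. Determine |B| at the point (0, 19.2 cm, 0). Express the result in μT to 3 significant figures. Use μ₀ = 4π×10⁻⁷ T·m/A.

B ≈ 9.28 μT

For a finite straight segment, B = (μ₀I/4πd)(sinθ₁ + sinθ₂), where θ₁, θ₂ are the angles from the perpendicular to each end.
The perpendicular distance is d = 0.192 m; the end-offsets along the wire are a = 0.22 m and b = 0.242 m.
sinθ₁ = 0.22/√(0.22²+0.192²) = 0.7534; sinθ₂ = 0.242/√(0.242²+0.192²) = 0.7834.
B = (4π×10⁻⁷ × 11.6) / (4π × 0.192) × (0.7534 + 0.7834) = 9.28×10⁻⁶ T.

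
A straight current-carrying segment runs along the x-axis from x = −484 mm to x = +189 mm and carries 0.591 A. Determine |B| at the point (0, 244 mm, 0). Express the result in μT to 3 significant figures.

For a finite straight segment, B = (μ₀I/4πd)(sinθ₁ + sinθ₂), where θ₁, θ₂ are the angles from the perpendicular to each end.
The perpendicular distance is d = 0.244 m; the end-offsets along the wire are a = 0.484 m and b = 0.189 m.
sinθ₁ = 0.484/√(0.484²+0.244²) = 0.8929; sinθ₂ = 0.189/√(0.189²+0.244²) = 0.6124.
B = (4π×10⁻⁷ × 0.591) / (4π × 0.244) × (0.8929 + 0.6124) = 3.65×10⁻⁷ T.

B ≈ 0.365 μT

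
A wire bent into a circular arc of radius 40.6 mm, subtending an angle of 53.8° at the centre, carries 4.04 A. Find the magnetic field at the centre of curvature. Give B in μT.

B ≈ 9.34 μT

The Biot–Savart field of a circular arc at its centre is B = μ₀Iφ/(4πR), with φ = 0.939 rad.
B = (4π×10⁻⁷ × 4.04 × 0.939) / (4π × 0.0406) = 9.34×10⁻⁶ T.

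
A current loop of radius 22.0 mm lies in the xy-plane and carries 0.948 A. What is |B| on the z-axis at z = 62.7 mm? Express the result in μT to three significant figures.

On the axis of a circular loop, B = μ₀IR² / [2(R²+z²)^(3/2)].
R² + z² = (0.022)² + (0.0627)² = 0.004415 m², and (R²+z²)^(3/2) = 2.93×10⁻⁴ m³.
B = (4π×10⁻⁷ × 0.948 × 0.000484) / (2 × 2.93×10⁻⁴) = 9.83×10⁻⁷ T.

B ≈ 0.983 μT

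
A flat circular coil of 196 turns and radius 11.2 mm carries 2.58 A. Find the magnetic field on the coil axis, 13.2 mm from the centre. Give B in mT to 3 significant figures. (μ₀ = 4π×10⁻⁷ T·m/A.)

B ≈ 7.68 mT

For an N-turn flat coil, B = Nμ₀IR²/[2(R²+z²)^(3/2)] with R = 0.0112 m, z = 0.0132 m.
B = 196 × 3.92×10⁻⁵ T = 7.68×10⁻³ T.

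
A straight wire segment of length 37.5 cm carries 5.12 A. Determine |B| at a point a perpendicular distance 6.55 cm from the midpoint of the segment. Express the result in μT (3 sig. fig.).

B ≈ 14.8 μT

For a finite straight segment, B = (μ₀I/4πd)(sinθ₁ + sinθ₂), where θ₁, θ₂ are the angles from the perpendicular to each end.
The perpendicular from the point meets the wire at its midpoint, so each end is L/2 = 0.1875 m away along the wire.
sinθ₁ = 0.1875/√(0.1875²+0.0655²) = 0.9441; sinθ₂ = 0.1875/√(0.1875²+0.0655²) = 0.9441.
B = (4π×10⁻⁷ × 5.12) / (4π × 0.0655) × (0.9441 + 0.9441) = 1.48×10⁻⁵ T.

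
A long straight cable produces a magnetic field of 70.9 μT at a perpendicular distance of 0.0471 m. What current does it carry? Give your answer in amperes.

For a long straight wire B = μ₀I/(2πd), so I = 2πdB/μ₀.
I = 2π × 0.0471 × 7.09×10⁻⁵ / (4π×10⁻⁷) = 16.7 A.

I ≈ 16.7 A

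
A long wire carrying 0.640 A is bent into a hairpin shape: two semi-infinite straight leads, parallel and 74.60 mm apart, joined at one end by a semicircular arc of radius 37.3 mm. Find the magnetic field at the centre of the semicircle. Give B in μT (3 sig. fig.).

The semicircular arc contributes B_arc = μ₀I·π/(4πR) = μ₀I/(4R) = 5.39×10⁻⁶ T.
Each semi-infinite lead is at perpendicular distance R = 0.0373 m from the centre, with the perpendicular foot at its near end, so it contributes μ₀I/(4πR); both point the same way, together 3.43×10⁻⁶ T.
Arc and leads all point the same direction: B = 5.39×10⁻⁶ + 3.43×10⁻⁶ = 8.82×10⁻⁶ T.

B ≈ 8.82 μT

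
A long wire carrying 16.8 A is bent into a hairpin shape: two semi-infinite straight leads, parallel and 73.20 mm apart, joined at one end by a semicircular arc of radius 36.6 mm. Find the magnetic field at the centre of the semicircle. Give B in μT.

The semicircular arc contributes B_arc = μ₀I·π/(4πR) = μ₀I/(4R) = 1.44×10⁻⁴ T.
Each semi-infinite lead is at perpendicular distance R = 0.0366 m from the centre, with the perpendicular foot at its near end, so it contributes μ₀I/(4πR); both point the same way, together 9.18×10⁻⁵ T.
Arc and leads all point the same direction: B = 1.44×10⁻⁴ + 9.18×10⁻⁵ = 2.36×10⁻⁴ T.

B ≈ 236 μT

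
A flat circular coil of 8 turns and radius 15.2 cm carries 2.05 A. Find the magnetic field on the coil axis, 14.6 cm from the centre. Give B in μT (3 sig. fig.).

For an N-turn flat coil, B = Nμ₀IR²/[2(R²+z²)^(3/2)] with R = 0.152 m, z = 0.146 m.
B = 8 × 3.18×10⁻⁶ T = 2.54×10⁻⁵ T.

B ≈ 25.4 μT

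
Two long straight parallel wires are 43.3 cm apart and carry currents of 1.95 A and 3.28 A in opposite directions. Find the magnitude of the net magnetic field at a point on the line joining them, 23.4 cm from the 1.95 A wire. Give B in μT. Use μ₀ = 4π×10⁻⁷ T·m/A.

Each long wire gives B = μ₀I/(2πd). Distances are d₁ = 0.234 m and d₂ = 0.199 m.
B₁ = 1.67×10⁻⁶ T, B₂ = 3.30×10⁻⁶ T.
Between antiparallel currents both contributions point the same way, so they add. B = B₁ + B₂ = 1.67×10⁻⁶ + 3.30×10⁻⁶ = 4.96×10⁻⁶ T.

B ≈ 4.96 μT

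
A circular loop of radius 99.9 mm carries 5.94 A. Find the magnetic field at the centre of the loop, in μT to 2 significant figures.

B ≈ 37 μT

At the centre of a circular loop the Biot–Savart law gives B = μ₀I/(2R).
B = (4π×10⁻⁷ × 5.94) / (2 × 0.0999) = 3.74×10⁻⁵ T.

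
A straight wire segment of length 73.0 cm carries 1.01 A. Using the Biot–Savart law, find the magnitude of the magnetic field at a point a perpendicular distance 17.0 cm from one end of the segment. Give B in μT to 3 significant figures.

For a finite straight segment, B = (μ₀I/4πd)(sinθ₁ + sinθ₂), where θ₁, θ₂ are the angles from the perpendicular to each end.
The perpendicular foot is at one end, so the two end-offsets along the wire are 0 and L = 0.73 m.
sinθ₁ = 0/√(0²+0.17²) = 0.0000; sinθ₂ = 0.73/√(0.73²+0.17²) = 0.9739.
B = (4π×10⁻⁷ × 1.01) / (4π × 0.17) × (0.0000 + 0.9739) = 5.79×10⁻⁷ T.

B ≈ 0.579 μT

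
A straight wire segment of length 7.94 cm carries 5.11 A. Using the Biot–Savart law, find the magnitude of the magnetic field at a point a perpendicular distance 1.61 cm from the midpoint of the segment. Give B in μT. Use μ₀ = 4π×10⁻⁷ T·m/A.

B ≈ 58.8 μT

For a finite straight segment, B = (μ₀I/4πd)(sinθ₁ + sinθ₂), where θ₁, θ₂ are the angles from the perpendicular to each end.
The perpendicular from the point meets the wire at its midpoint, so each end is L/2 = 0.0397 m away along the wire.
sinθ₁ = 0.0397/√(0.0397²+0.0161²) = 0.9267; sinθ₂ = 0.0397/√(0.0397²+0.0161²) = 0.9267.
B = (4π×10⁻⁷ × 5.11) / (4π × 0.0161) × (0.9267 + 0.9267) = 5.88×10⁻⁵ T.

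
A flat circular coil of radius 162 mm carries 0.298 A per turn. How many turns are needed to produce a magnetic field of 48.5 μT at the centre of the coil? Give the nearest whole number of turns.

N = 42

For an N-turn coil, B = Nμ₀I/(2R). A single turn gives B₁ = 1.16×10⁻⁶ T with R = 0.162 m.
N = B/B₁ = 4.85×10⁻⁵ / 1.16×10⁻⁶ = 41.96.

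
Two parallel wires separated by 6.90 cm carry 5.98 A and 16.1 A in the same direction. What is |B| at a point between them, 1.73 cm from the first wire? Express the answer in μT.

Each long wire gives B = μ₀I/(2πd). Distances are d₁ = 0.0173 m and d₂ = 0.0517 m.
B₁ = 6.91×10⁻⁵ T, B₂ = 6.23×10⁻⁵ T.
Between parallel currents the two contributions point in opposite directions, so they subtract. B = |B₁ − B₂| = |6.91×10⁻⁵ − 6.23×10⁻⁵| = 6.85×10⁻⁶ T.

B ≈ 6.85 μT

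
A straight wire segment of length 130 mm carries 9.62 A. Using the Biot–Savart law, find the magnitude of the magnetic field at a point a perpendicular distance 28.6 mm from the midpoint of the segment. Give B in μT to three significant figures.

B ≈ 61.6 μT

For a finite straight segment, B = (μ₀I/4πd)(sinθ₁ + sinθ₂), where θ₁, θ₂ are the angles from the perpendicular to each end.
The perpendicular from the point meets the wire at its midpoint, so each end is L/2 = 0.065 m away along the wire.
sinθ₁ = 0.065/√(0.065²+0.0286²) = 0.9153; sinθ₂ = 0.065/√(0.065²+0.0286²) = 0.9153.
B = (4π×10⁻⁷ × 9.62) / (4π × 0.0286) × (0.9153 + 0.9153) = 6.16×10⁻⁵ T.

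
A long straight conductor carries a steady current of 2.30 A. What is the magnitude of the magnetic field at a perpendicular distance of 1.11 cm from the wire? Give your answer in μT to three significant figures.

For an infinitely long straight wire, B = μ₀I/(2πd).
B = (4π×10⁻⁷ × 2.30) / (2π × 0.0111) = 4.14×10⁻⁵ T.

B ≈ 41.4 μT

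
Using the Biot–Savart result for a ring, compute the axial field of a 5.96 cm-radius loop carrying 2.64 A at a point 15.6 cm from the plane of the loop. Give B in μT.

B ≈ 1.27 μT

On the axis of a circular loop, B = μ₀IR² / [2(R²+z²)^(3/2)].
R² + z² = (0.0596)² + (0.156)² = 0.02789 m², and (R²+z²)^(3/2) = 4.66×10⁻³ m³.
B = (4π×10⁻⁷ × 2.64 × 0.003552) / (2 × 4.66×10⁻³) = 1.27×10⁻⁶ T.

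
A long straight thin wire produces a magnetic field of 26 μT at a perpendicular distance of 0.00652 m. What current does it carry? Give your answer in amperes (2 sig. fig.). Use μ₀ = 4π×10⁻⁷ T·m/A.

I ≈ 0.85 A

For a long straight wire B = μ₀I/(2πd), so I = 2πdB/μ₀.
I = 2π × 0.00652 × 2.60×10⁻⁵ / (4π×10⁻⁷) = 0.848 A.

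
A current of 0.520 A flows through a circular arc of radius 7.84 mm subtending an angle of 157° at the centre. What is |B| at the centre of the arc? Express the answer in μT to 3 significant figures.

The Biot–Savart field of a circular arc at its centre is B = μ₀Iφ/(4πR), with φ = 2.74 rad.
B = (4π×10⁻⁷ × 0.520 × 2.74) / (4π × 0.00784) = 1.82×10⁻⁵ T.

B ≈ 18.2 μT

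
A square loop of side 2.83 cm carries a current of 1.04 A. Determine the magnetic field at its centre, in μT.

Each side is a finite straight segment at perpendicular distance d = a/(2 tan(π/4)) = 0.01415 m from the centre, with end-angles ±π/4.
One side contributes B₁ = (μ₀I/4πd)·2 sin(π/4) = 1.04×10⁻⁵ T.
All 4 sides add in the same direction: B = 4 × 1.04×10⁻⁵ = 4.16×10⁻⁵ T.

B ≈ 41.6 μT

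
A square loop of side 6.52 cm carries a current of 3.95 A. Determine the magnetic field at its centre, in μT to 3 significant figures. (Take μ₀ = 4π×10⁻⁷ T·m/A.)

Each side is a finite straight segment at perpendicular distance d = a/(2 tan(π/4)) = 0.0326 m from the centre, with end-angles ±π/4.
One side contributes B₁ = (μ₀I/4πd)·2 sin(π/4) = 1.71×10⁻⁵ T.
All 4 sides add in the same direction: B = 4 × 1.71×10⁻⁵ = 6.85×10⁻⁵ T.

B ≈ 68.5 μT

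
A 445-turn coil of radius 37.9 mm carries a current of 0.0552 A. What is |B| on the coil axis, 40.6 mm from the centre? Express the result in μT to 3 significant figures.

For an N-turn flat coil, B = Nμ₀IR²/[2(R²+z²)^(3/2)] with R = 0.0379 m, z = 0.0406 m.
B = 445 × 2.91×10⁻⁷ T = 1.29×10⁻⁴ T.

B ≈ 129 μT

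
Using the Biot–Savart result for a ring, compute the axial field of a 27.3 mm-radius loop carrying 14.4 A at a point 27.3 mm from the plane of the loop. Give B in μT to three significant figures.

On the axis of a circular loop, B = μ₀IR² / [2(R²+z²)^(3/2)].
R² + z² = (0.0273)² + (0.0273)² = 0.001491 m², and (R²+z²)^(3/2) = 5.75×10⁻⁵ m³.
B = (4π×10⁻⁷ × 14.4 × 0.0007453) / (2 × 5.75×10⁻⁵) = 1.17×10⁻⁴ T.

B ≈ 117 μT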